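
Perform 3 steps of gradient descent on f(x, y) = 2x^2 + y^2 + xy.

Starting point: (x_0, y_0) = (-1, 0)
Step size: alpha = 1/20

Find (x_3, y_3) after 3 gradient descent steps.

f(x,y) = 2x^2 + y^2 + xy
grad_x = 4x + 1y, grad_y = 2y + 1x
Step 1: grad = (-4, -1), (-4/5, 1/20)
Step 2: grad = (-63/20, -7/10), (-257/400, 17/200)
Step 3: grad = (-497/200, -189/400), (-2073/4000, 869/8000)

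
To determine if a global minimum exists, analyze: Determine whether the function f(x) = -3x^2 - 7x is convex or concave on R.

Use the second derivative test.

f(x) = -3x^2 - 7x
f'(x) = -6x - 7
f''(x) = -6
Since f''(x) = -6 < 0 for all x, f is concave on R.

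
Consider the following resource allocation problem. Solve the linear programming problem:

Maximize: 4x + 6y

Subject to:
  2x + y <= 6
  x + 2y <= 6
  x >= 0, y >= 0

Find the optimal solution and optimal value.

Feasible vertices: (0, 0), (0, 3), (2, 2), (3, 0)
Objective 4x + 6y at each:
  (0, 0): 0
  (0, 3): 18
  (2, 2): 20
  (3, 0): 12
Maximum is 20 at (2, 2).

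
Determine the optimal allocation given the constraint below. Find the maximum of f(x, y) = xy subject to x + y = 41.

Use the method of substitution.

Substitute y = 41 - x into f(x,y) = xy:
g(x) = x(41 - x) = 41x - x^2
g'(x) = 41 - 2x = 0  =>  x = 41/2
y = 41 - 41/2 = 41/2
Maximum value = (41/2) * (41/2) = 1681/4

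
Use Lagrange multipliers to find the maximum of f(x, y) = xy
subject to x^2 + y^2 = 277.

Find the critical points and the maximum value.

Lagrange conditions: y = 2*lambda*x and x = 2*lambda*y
If x = 0 then y = 0, violating the constraint, so x, y != 0.
Dividing: y/x = x/y => x^2 = y^2 => y = x or y = -x
Constraint: 2x^2 = 277 => x^2 = 277/2 => x = +/-sqrt(277/2)
Critical points: (sqrt(277/2), sqrt(277/2)), (-sqrt(277/2), -sqrt(277/2)), (sqrt(277/2), -sqrt(277/2)), (-sqrt(277/2), sqrt(277/2))
  y = x:  xy = x^2 = 277/2  at (sqrt(277/2), sqrt(277/2)) and (-sqrt(277/2), -sqrt(277/2))
  y = -x: xy = -x^2 = -277/2 at (sqrt(277/2), -sqrt(277/2)) and (-sqrt(277/2), sqrt(277/2))
Maximum xy = 277/2 at (sqrt(277/2), sqrt(277/2)) and (-sqrt(277/2), -sqrt(277/2))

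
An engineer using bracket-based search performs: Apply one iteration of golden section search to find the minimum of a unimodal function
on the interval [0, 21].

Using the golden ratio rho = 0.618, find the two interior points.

Golden section search on [0, 21].
Golden ratio rho = 0.618 (approx).
Interior points:
  x_1 = 0 + (1-0.618)*21 = 8.0220
  x_2 = 0 + 0.618*21 = 12.9780
Compare f(x_1) and f(x_2) to determine which subinterval to keep.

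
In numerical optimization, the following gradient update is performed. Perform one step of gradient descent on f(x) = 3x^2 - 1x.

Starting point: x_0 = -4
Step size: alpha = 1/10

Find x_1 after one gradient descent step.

f(x) = 3x^2 - 1x
f'(x) = 6x - 1
f'(-4) = 6*-4 + (-1) = -25
x_1 = x_0 - alpha * f'(x_0) = -4 - 1/10 * -25 = -3/2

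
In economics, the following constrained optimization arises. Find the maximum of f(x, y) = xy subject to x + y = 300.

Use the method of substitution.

Substitute y = 300 - x into f(x,y) = xy:
g(x) = x(300 - x) = 300x - x^2
g'(x) = 300 - 2x = 0  =>  x = 150
y = 300 - 150 = 150
Maximum value = 150 * 150 = 22500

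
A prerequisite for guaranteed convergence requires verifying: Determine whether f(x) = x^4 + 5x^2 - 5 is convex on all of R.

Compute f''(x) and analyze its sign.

f(x) = x^4 + 5x^2 - 5
f'(x) = 4x^3 + 10x
f''(x) = 12x^2 + 10
f''(x) = 12x^2 + 10 >= 10 > 0 for all x
Therefore, f is convex on R.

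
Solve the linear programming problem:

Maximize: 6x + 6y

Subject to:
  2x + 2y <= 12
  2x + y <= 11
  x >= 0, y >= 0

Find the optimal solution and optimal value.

Feasible vertices: (0, 0), (0, 6), (5, 1), (11/2, 0)
Objective 6x + 6y at each:
  (0, 0): 0
  (0, 6): 36
  (5, 1): 36
  (11/2, 0): 33
Maximum is 36 at (0, 6).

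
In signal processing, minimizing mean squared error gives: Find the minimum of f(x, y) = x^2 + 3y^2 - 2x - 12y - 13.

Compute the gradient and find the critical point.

f(x,y) = x^2 + 3y^2 - 2x - 12y - 13
df/dx = 2x + (-2) = 0  =>  x = 1
df/dy = 6y + (-12) = 0  =>  y = 2
f(1, 2) = 1*(1)^2 + 3*(2)^2 + -2*(1) + -12*(2) + -13 = -26
Hessian is diagonal with entries 2, 6 > 0, so this is a minimum.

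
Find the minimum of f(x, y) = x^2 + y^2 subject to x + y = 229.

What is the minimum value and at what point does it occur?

Substitute y = 229 - x into f(x,y) = x^2 + y^2:
g(x) = x^2 + (229 - x)^2 = 2x^2 - 458x + 52441
g'(x) = 4x - 458 = 0  =>  x = 229/2
y = 229 - 229/2 = 229/2
Minimum value = (229/2)^2 + (229/2)^2 = 52441/2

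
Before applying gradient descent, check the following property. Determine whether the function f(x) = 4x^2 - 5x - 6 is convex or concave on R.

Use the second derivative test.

f(x) = 4x^2 - 5x - 6
f'(x) = 8x - 5
f''(x) = 8
Since f''(x) = 8 > 0 for all x, f is convex on R.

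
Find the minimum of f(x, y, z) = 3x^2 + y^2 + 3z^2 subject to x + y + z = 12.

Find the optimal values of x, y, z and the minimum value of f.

Using Lagrange multipliers on f = 3x^2 + y^2 + 3z^2 with constraint x + y + z = 12:
Conditions: 2*3*x = lambda, 2*1*y = lambda, 2*3*z = lambda
So x = lambda/6, y = lambda/2, z = lambda/6
Substituting into constraint: lambda * (5/6) = 12
lambda = 72/5
x = 12/5, y = 36/5, z = 12/5
Minimum value = 432/5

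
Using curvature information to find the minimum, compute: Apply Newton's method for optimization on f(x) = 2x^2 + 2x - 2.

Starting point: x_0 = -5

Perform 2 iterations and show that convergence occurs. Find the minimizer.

f(x) = 2x^2 + 2x - 2, f'(x) = 4x + (2), f''(x) = 4
Step 1: f'(-5) = -18, x_1 = -5 - -18/4 = -1/2
Step 2: f'(-1/2) = 0, x_2 = -1/2 (converged)
Newton's method converges in 1 step for quadratics.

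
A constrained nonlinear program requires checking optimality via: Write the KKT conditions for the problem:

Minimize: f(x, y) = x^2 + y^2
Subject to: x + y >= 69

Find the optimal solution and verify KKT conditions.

KKT conditions for min x^2 + y^2 s.t. x + y >= 69:
Stationarity: 2x = mu, 2y = mu
So x = y = mu/2.
Complementary slackness: mu*(x + y - 69) = 0
Primal feasibility: x + y >= 69; dual feasibility: mu >= 0
If mu = 0 then x = y = 0, but 0 + 0 < 69 is infeasible, so the constraint is active.
Constraint active: x + y = 2*(mu/2) = 69 => mu = 69
x = y = 69/2, f = 4761/2
Verify: stationarity 2*(69/2) = 69 = mu; primal 69/2 + 69/2 = 69 >= 69; dual mu = 69 >= 0; complementary slackness 69*(69 - 69) = 0. All KKT conditions hold.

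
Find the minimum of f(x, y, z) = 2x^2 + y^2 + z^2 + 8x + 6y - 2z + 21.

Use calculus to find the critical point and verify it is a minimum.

f(x,y,z) = 2x^2 + y^2 + z^2 + 8x + 6y - 2z + 21
df/dx = 4x + (8) = 0 => x = -2
df/dy = 2y + (6) = 0 => y = -3
df/dz = 2z + (-2) = 0 => z = 1
f(-2,-3,1) = 2*(-2)^2 + 1*(-3)^2 + 1*(1)^2 + 8*(-2) + 6*(-3) + -2*(1) + 21 = 3
Hessian is diagonal with entries 4, 2, 2 > 0, confirmed minimum.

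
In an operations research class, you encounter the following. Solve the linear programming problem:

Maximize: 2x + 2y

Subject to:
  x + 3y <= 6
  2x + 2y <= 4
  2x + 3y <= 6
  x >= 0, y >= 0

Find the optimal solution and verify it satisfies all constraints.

Feasible vertices: (0, 0), (0, 2), (2, 0)
Objective 2x + 2y at each vertex:
  (0, 0): 0
  (0, 2): 4
  (2, 0): 4
Maximum is 4 at (0, 2).
Verify constraints at (x, y) = (0, 2):
  1*0 + 3*2 = 6 <= 6 (active)
  2*0 + 2*2 = 4 <= 4 (active)
  2*0 + 3*2 = 6 <= 6 (active)
  x = 0 >= 0, y = 2 >= 0. All constraints satisfied.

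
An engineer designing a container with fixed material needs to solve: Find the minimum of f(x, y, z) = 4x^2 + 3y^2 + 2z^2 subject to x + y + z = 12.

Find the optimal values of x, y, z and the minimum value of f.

Using Lagrange multipliers on f = 4x^2 + 3y^2 + 2z^2 with constraint x + y + z = 12:
Conditions: 2*4*x = lambda, 2*3*y = lambda, 2*2*z = lambda
So x = lambda/8, y = lambda/6, z = lambda/4
Substituting into constraint: lambda * (13/24) = 12
lambda = 288/13
x = 36/13, y = 48/13, z = 72/13
Minimum value = 1728/13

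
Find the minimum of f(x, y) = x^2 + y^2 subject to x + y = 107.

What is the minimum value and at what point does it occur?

Substitute y = 107 - x into f(x,y) = x^2 + y^2:
g(x) = x^2 + (107 - x)^2 = 2x^2 - 214x + 11449
g'(x) = 4x - 214 = 0  =>  x = 107/2
y = 107 - 107/2 = 107/2
Minimum value = (107/2)^2 + (107/2)^2 = 11449/2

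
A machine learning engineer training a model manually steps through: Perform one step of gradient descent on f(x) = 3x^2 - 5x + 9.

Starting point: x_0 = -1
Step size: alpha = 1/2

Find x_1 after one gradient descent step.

f(x) = 3x^2 - 5x + 9
f'(x) = 6x - 5
f'(-1) = 6*-1 + (-5) = -11
x_1 = x_0 - alpha * f'(x_0) = -1 - 1/2 * -11 = 9/2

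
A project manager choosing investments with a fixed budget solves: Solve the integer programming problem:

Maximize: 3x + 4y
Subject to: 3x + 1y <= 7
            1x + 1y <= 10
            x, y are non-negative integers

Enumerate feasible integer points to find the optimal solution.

Constraint 1: 3x + 1y <= 7
Constraint 2: 1x + 1y <= 10
Feasible x range (need y >= 0): 0 <= x <= min(7/3, 10/1) => x in {0, ..., 2}.
Enumerate feasible integer points row by row (the coefficient of y is 4 > 0, so for each x the largest feasible y gives the best value):
  x = 0: y <= min((7 - 3*0)/1, (10 - 1*0)/1) => y in {0, ..., 7}; best 3*0 + 4*7 = 28
  x = 1: y <= min((7 - 3*1)/1, (10 - 1*1)/1) => y in {0, ..., 4}; best 3*1 + 4*4 = 19
  x = 2: y <= min((7 - 3*2)/1, (10 - 1*2)/1) => y in {0, ..., 1}; best 3*2 + 4*1 = 10
The maximum 3x + 4y = 28 is achieved at x = 0, y = 7.
Check: 3*0 + 1*7 = 7 <= 7 and 1*0 + 1*7 = 7 <= 10.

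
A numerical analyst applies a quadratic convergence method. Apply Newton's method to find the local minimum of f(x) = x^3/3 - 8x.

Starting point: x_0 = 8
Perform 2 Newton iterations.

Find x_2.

f(x) = x^3/3 - 8x
f'(x) = x^2 - 8, f''(x) = 2x
Newton update: x_{n+1} = x_n - (x_n^2 - 8)/(2*x_n)
Step 1: x_0 = 8, f'=56, f''=16, x_1 = 9/2
Step 2: x_1 = 9/2, f'=49/4, f''=9, x_2 = 113/36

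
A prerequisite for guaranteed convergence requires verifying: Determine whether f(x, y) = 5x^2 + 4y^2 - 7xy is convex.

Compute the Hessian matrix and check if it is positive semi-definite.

f(x,y) = 5x^2 + 4y^2 - 7xy
Hessian H = [[10, -7], [-7, 8]]
trace(H) = 18, det(H) = 31
Eigenvalues: (18 +/- sqrt(200)) / 2 = 16.07, 1.929
Since both eigenvalues > 0, f is convex.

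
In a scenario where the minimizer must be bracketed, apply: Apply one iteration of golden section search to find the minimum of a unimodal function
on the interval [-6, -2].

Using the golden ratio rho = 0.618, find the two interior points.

Golden section search on [-6, -2].
Golden ratio rho = 0.618 (approx).
Interior points:
  x_1 = -6 + (1-0.618)*4 = -4.4720
  x_2 = -6 + 0.618*4 = -3.5280
Compare f(x_1) and f(x_2) to determine which subinterval to keep.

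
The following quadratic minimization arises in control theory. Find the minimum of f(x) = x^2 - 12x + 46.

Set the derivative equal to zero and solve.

f(x) = x^2 - 12x + 46
f'(x) = 2x + (-12) = 0
x = 12/2 = 6
f(6) = 10
Since f''(x) = 2 > 0, this is a minimum.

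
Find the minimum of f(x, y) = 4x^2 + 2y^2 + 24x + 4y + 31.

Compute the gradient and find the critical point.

f(x,y) = 4x^2 + 2y^2 + 24x + 4y + 31
df/dx = 8x + (24) = 0  =>  x = -3
df/dy = 4y + (4) = 0  =>  y = -1
f(-3, -1) = 4*(-3)^2 + 2*(-1)^2 + 24*(-3) + 4*(-1) + 31 = -7
Hessian is diagonal with entries 8, 4 > 0, so this is a minimum.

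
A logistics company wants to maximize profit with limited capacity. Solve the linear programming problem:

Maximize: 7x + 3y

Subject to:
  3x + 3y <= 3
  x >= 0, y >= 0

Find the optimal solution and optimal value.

The feasible region has vertices at [(0, 0), (1, 0), (0, 1)].
Checking objective 7x + 3y at each vertex:
  (0, 0): 7*0 + 3*0 = 0
  (1, 0): 7*1 + 3*0 = 7
  (0, 1): 7*0 + 3*1 = 3
Maximum is 7 at (1, 0).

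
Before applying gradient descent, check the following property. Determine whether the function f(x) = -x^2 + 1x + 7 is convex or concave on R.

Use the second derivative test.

f(x) = -x^2 + 1x + 7
f'(x) = -2x + 1
f''(x) = -2
Since f''(x) = -2 < 0 for all x, f is concave on R.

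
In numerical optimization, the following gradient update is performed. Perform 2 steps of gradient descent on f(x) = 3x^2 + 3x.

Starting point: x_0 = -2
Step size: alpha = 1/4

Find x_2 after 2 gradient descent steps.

f(x) = 3x^2 + 3x, f'(x) = 6x + (3)
Step 1: f'(-2) = -9, x_1 = -2 - 1/4 * -9 = 1/4
Step 2: f'(1/4) = 9/2, x_2 = 1/4 - 1/4 * 9/2 = -7/8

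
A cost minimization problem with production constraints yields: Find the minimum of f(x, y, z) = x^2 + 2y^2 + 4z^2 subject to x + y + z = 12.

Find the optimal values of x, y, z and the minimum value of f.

Using Lagrange multipliers on f = x^2 + 2y^2 + 4z^2 with constraint x + y + z = 12:
Conditions: 2*1*x = lambda, 2*2*y = lambda, 2*4*z = lambda
So x = lambda/2, y = lambda/4, z = lambda/8
Substituting into constraint: lambda * (7/8) = 12
lambda = 96/7
x = 48/7, y = 24/7, z = 12/7
Minimum value = 576/7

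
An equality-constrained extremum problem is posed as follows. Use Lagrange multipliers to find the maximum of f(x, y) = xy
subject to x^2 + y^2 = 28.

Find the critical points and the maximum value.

Lagrange conditions: y = 2*lambda*x and x = 2*lambda*y
If x = 0 then y = 0, violating the constraint, so x, y != 0.
Dividing: y/x = x/y => x^2 = y^2 => y = x or y = -x
Constraint: 2x^2 = 28 => x^2 = 14 => x = +/-sqrt(14)
Critical points: (sqrt(14), sqrt(14)), (-sqrt(14), -sqrt(14)), (sqrt(14), -sqrt(14)), (-sqrt(14), sqrt(14))
  y = x:  xy = x^2 = 14  at (sqrt(14), sqrt(14)) and (-sqrt(14), -sqrt(14))
  y = -x: xy = -x^2 = -14 at (sqrt(14), -sqrt(14)) and (-sqrt(14), sqrt(14))
Maximum xy = 14 at (sqrt(14), sqrt(14)) and (-sqrt(14), -sqrt(14))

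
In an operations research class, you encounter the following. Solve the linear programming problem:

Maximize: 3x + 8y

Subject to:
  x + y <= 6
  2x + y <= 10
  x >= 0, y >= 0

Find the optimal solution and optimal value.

Feasible vertices: (0, 0), (0, 6), (4, 2), (5, 0)
Objective 3x + 8y at each:
  (0, 0): 0
  (0, 6): 48
  (4, 2): 28
  (5, 0): 15
Maximum is 48 at (0, 6).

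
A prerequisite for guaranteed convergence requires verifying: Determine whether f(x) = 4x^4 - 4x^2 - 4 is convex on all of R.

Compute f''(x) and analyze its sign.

f(x) = 4x^4 - 4x^2 - 4
f'(x) = 16x^3 + -8x
f''(x) = 48x^2 + -8
f''(0) = -8 < 0, so not convex near x = 0
Therefore, f is not globally convex on R.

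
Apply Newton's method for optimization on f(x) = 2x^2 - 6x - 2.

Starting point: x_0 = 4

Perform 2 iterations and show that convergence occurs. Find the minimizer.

f(x) = 2x^2 - 6x - 2, f'(x) = 4x + (-6), f''(x) = 4
Step 1: f'(4) = 10, x_1 = 4 - 10/4 = 3/2
Step 2: f'(3/2) = 0, x_2 = 3/2 (converged)
Newton's method converges in 1 step for quadratics.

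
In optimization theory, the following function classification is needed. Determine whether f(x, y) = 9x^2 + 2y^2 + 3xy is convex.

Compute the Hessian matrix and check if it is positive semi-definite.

f(x,y) = 9x^2 + 2y^2 + 3xy
Hessian H = [[18, 3], [3, 4]]
trace(H) = 22, det(H) = 63
Eigenvalues: (22 +/- sqrt(232)) / 2 = 18.62, 3.384
Since both eigenvalues > 0, f is convex.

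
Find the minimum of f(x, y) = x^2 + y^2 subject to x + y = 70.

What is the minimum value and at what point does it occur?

Substitute y = 70 - x into f(x,y) = x^2 + y^2:
g(x) = x^2 + (70 - x)^2 = 2x^2 - 140x + 4900
g'(x) = 4x - 140 = 0  =>  x = 35
y = 70 - 35 = 35
Minimum value = 35^2 + 35^2 = 2450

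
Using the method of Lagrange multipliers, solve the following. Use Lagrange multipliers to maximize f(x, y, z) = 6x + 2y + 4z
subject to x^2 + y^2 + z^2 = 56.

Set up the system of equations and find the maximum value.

Lagrange conditions: 6 = 2*lambda*x, 2 = 2*lambda*y, 4 = 2*lambda*z
So x:6 = y:2 = z:4, i.e. x = 6t, y = 2t, z = 4t
Constraint: t^2*(6^2 + 2^2 + 4^2) = 56
  t^2 * 56 = 56  =>  t = sqrt(1)
Maximum = 6*6t + 2*2t + 4*4t = 56*sqrt(1) = 56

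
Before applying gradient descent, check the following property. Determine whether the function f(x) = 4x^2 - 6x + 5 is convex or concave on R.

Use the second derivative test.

f(x) = 4x^2 - 6x + 5
f'(x) = 8x - 6
f''(x) = 8
Since f''(x) = 8 > 0 for all x, f is convex on R.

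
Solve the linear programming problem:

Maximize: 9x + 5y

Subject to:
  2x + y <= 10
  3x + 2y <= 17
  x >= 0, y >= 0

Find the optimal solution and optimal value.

Feasible vertices: (0, 0), (0, 17/2), (3, 4), (5, 0)
Objective 9x + 5y at each:
  (0, 0): 0
  (0, 17/2): 85/2
  (3, 4): 47
  (5, 0): 45
Maximum is 47 at (3, 4).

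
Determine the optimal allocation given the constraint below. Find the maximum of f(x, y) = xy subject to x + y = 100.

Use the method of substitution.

Substitute y = 100 - x into f(x,y) = xy:
g(x) = x(100 - x) = 100x - x^2
g'(x) = 100 - 2x = 0  =>  x = 50
y = 100 - 50 = 50
Maximum value = 50 * 50 = 2500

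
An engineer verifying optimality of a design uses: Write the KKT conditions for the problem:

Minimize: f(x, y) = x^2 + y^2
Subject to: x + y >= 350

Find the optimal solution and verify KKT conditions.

KKT conditions for min x^2 + y^2 s.t. x + y >= 350:
Stationarity: 2x = mu, 2y = mu
So x = y = mu/2.
Complementary slackness: mu*(x + y - 350) = 0
Primal feasibility: x + y >= 350; dual feasibility: mu >= 0
If mu = 0 then x = y = 0, but 0 + 0 < 350 is infeasible, so the constraint is active.
Constraint active: x + y = 2*(mu/2) = 350 => mu = 350
x = y = 175, f = 61250
Verify: stationarity 2*175 = 350 = mu; primal 175 + 175 = 350 >= 350; dual mu = 350 >= 0; complementary slackness 350*(350 - 350) = 0. All KKT conditions hold.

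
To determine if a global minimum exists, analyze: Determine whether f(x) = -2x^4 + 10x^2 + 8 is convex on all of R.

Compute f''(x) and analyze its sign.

f(x) = -2x^4 + 10x^2 + 8
f'(x) = -8x^3 + 20x
f''(x) = -24x^2 + 20
f''(x) = -24x^2 + 20 -> -inf as |x| -> inf
Therefore, f is not globally convex on R.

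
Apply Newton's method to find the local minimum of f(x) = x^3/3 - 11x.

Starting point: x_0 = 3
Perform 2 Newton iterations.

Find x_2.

f(x) = x^3/3 - 11x
f'(x) = x^2 - 11, f''(x) = 2x
Newton update: x_{n+1} = x_n - (x_n^2 - 11)/(2*x_n)
Step 1: x_0 = 3, f'=-2, f''=6, x_1 = 10/3
Step 2: x_1 = 10/3, f'=1/9, f''=20/3, x_2 = 199/60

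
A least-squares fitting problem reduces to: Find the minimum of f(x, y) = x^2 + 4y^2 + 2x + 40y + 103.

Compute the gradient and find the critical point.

f(x,y) = x^2 + 4y^2 + 2x + 40y + 103
df/dx = 2x + (2) = 0  =>  x = -1
df/dy = 8y + (40) = 0  =>  y = -5
f(-1, -5) = 1*(-1)^2 + 4*(-5)^2 + 2*(-1) + 40*(-5) + 103 = 2
Hessian is diagonal with entries 2, 8 > 0, so this is a minimum.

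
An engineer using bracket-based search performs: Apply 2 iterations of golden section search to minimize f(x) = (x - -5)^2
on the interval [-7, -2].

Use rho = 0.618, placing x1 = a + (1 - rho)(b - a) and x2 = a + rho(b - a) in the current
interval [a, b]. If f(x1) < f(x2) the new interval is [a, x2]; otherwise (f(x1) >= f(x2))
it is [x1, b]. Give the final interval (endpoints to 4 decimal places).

Golden section search for min of f(x) = (x - -5)^2 on [-7, -2].
Each step: x1 = a + (1 - rho)(b - a), x2 = a + rho(b - a); if f(x1) < f(x2) keep [a, x2], otherwise keep [x1, b].
Step 1: [-7.0000, -2.0000], x1=-5.0900 (f=0.0081), x2=-3.9100 (f=1.1881); f(x1) < f(x2) => keep [-7.0000, -3.9100]
Step 2: [-7.0000, -3.9100], x1=-5.8196 (f=0.6718), x2=-5.0904 (f=0.0082); f(x1) > f(x2) => keep [-5.8196, -3.9100]
Final interval: [-5.8196, -3.9100]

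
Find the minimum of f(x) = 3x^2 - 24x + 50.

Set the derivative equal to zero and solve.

f(x) = 3x^2 - 24x + 50
f'(x) = 6x + (-24) = 0
x = 24/6 = 4
f(4) = 2
Since f''(x) = 6 > 0, this is a minimum.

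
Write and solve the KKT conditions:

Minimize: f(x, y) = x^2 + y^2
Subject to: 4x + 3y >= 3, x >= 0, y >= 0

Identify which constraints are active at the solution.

KKT conditions for min x^2 + y^2 s.t. 4x + 3y >= 3, x >= 0, y >= 0:
Stationarity: 2x = mu*4 + mu_x, 2y = mu*3 + mu_y, with mu, mu_x, mu_y >= 0
Complementary slackness: mu*(4x + 3y - 3) = 0, mu_x*x = 0, mu_y*y = 0
(0, 0) is infeasible (4*0 + 3*0 < 3), so if mu = 0 stationarity would force x = mu_x/2 >= 0, y = mu_y/2 >= 0 with mu_x*x = mu_y*y = 0, i.e. x = y = 0: contradiction. Hence mu > 0 and 4x + 3y = 3 is active.
Try x > 0, y > 0 (so mu_x = mu_y = 0): x = 4*mu/2, y = 3*mu/2
Substitute: 4*(4*mu/2) + 3*(3*mu/2) = 3
  mu*25/2 = 3 => mu = 6/25
x* = 12/25 > 0, y* = 9/25 > 0, consistent with mu_x = mu_y = 0.
f is convex and the constraints are linear, so this KKT point is the global minimum.
f* = 9/25
Active constraints: 4x + 3y >= 3 (holds with equality, mu = 6/25 > 0); x >= 0 and y >= 0 are inactive (mu_x = mu_y = 0).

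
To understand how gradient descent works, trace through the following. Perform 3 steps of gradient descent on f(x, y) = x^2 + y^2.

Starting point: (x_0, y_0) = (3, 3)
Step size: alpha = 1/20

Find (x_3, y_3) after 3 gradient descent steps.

f(x,y) = x^2 + y^2
grad_x = 2x + 0y, grad_y = 2y + 0x
Step 1: grad = (6, 6), (27/10, 27/10)
Step 2: grad = (27/5, 27/5), (243/100, 243/100)
Step 3: grad = (243/50, 243/50), (2187/1000, 2187/1000)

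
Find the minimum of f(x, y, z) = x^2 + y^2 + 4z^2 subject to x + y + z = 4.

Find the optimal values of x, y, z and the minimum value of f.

Using Lagrange multipliers on f = x^2 + y^2 + 4z^2 with constraint x + y + z = 4:
Conditions: 2*1*x = lambda, 2*1*y = lambda, 2*4*z = lambda
So x = lambda/2, y = lambda/2, z = lambda/8
Substituting into constraint: lambda * (9/8) = 4
lambda = 32/9
x = 16/9, y = 16/9, z = 4/9
Minimum value = 64/9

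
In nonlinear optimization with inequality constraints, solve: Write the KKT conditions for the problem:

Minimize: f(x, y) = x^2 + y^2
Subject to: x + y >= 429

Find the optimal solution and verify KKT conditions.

KKT conditions for min x^2 + y^2 s.t. x + y >= 429:
Stationarity: 2x = mu, 2y = mu
So x = y = mu/2.
Complementary slackness: mu*(x + y - 429) = 0
Primal feasibility: x + y >= 429; dual feasibility: mu >= 0
If mu = 0 then x = y = 0, but 0 + 0 < 429 is infeasible, so the constraint is active.
Constraint active: x + y = 2*(mu/2) = 429 => mu = 429
x = y = 429/2, f = 184041/2
Verify: stationarity 2*(429/2) = 429 = mu; primal 429/2 + 429/2 = 429 >= 429; dual mu = 429 >= 0; complementary slackness 429*(429 - 429) = 0. All KKT conditions hold.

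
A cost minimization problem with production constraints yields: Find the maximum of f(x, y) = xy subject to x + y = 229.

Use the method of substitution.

Substitute y = 229 - x into f(x,y) = xy:
g(x) = x(229 - x) = 229x - x^2
g'(x) = 229 - 2x = 0  =>  x = 229/2
y = 229 - 229/2 = 229/2
Maximum value = (229/2) * (229/2) = 52441/4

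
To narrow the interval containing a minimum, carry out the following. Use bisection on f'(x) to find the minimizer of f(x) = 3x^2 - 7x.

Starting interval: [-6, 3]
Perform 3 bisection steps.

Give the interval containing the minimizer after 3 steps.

Finding critical point of f(x) = 3x^2 - 7x using bisection on f'(x) = 6x + -7.
f'(x) = 0 when x = 7/6.
Starting interval: [-6, 3]
Step 1: mid = -3/2, f'(mid) = -16, new interval = [-3/2, 3]
Step 2: mid = 3/4, f'(mid) = -5/2, new interval = [3/4, 3]
Step 3: mid = 15/8, f'(mid) = 17/4, new interval = [3/4, 15/8]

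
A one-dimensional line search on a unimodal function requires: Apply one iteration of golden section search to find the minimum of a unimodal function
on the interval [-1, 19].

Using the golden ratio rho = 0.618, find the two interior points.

Golden section search on [-1, 19].
Golden ratio rho = 0.618 (approx).
Interior points:
  x_1 = -1 + (1-0.618)*20 = 6.6400
  x_2 = -1 + 0.618*20 = 11.3600
Compare f(x_1) and f(x_2) to determine which subinterval to keep.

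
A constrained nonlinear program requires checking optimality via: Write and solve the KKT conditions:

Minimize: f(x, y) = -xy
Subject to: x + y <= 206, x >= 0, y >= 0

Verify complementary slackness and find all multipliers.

Problem: min -xy s.t. x + y <= 206 (multiplier lambda), x >= 0 (mu_x), y >= 0 (mu_y)
KKT stationarity: -y + lambda - mu_x = 0, -x + lambda - mu_y = 0, with lambda, mu_x, mu_y >= 0
Complementary slackness: lambda*(x + y - 206) = 0, mu_x*x = 0, mu_y*y = 0
If lambda = 0: y = -mu_x <= 0 and x = -mu_y <= 0 force x = y = 0 with f = 0; but x = y = 103 is feasible with f = -10609 < 0, so this is not the minimum. Hence lambda > 0 and x + y = 206.
Try x > 0, y > 0 (so mu_x = mu_y = 0): y = lambda, x = lambda => x = y = lambda
x + y = 206 => 2*lambda = 206 => lambda = 103
x* = y* = 103 > 0, consistent with mu_x = mu_y = 0.
(Any feasible point with x = 0 or y = 0 has f = 0 > -10609, so the minimum is not on those boundaries.)
min(-xy) = -10609 (i.e. max xy = 10609)
Multipliers: lambda = 103, mu_x = 0, mu_y = 0
Complementary slackness: lambda*(x + y - 206) = 103*(103 + 103 - 206) = 0, mu_x*x = 0*103 = 0, mu_y*y = 0*103 = 0. Satisfied.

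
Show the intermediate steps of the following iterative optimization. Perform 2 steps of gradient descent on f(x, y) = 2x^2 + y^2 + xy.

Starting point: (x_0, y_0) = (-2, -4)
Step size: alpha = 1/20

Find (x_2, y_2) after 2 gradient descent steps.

f(x,y) = 2x^2 + y^2 + xy
grad_x = 4x + 1y, grad_y = 2y + 1x
Step 1: grad = (-12, -10), (-7/5, -7/2)
Step 2: grad = (-91/10, -42/5), (-189/200, -77/25)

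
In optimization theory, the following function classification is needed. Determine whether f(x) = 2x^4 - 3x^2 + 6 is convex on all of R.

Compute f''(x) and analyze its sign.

f(x) = 2x^4 - 3x^2 + 6
f'(x) = 8x^3 + -6x
f''(x) = 24x^2 + -6
f''(0) = -6 < 0, so not convex near x = 0
Therefore, f is not globally convex on R.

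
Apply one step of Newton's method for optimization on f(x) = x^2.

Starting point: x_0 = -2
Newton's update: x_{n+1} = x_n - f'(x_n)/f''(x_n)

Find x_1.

f(x) = x^2
f'(x) = 2x + (0), f''(x) = 2
Newton step: x_1 = x_0 - f'(x_0)/f''(x_0)
f'(-2) = -4
x_1 = -2 - -4/2 = 0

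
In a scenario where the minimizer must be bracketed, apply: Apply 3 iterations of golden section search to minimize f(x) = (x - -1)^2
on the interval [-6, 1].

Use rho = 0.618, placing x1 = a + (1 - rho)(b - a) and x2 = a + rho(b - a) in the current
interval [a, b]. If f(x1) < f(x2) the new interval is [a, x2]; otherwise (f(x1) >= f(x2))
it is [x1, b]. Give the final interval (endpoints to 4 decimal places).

Golden section search for min of f(x) = (x - -1)^2 on [-6, 1].
Each step: x1 = a + (1 - rho)(b - a), x2 = a + rho(b - a); if f(x1) < f(x2) keep [a, x2], otherwise keep [x1, b].
Step 1: [-6.0000, 1.0000], x1=-3.3260 (f=5.4103), x2=-1.6740 (f=0.4543); f(x1) > f(x2) => keep [-3.3260, 1.0000]
Step 2: [-3.3260, 1.0000], x1=-1.6735 (f=0.4536), x2=-0.6525 (f=0.1207); f(x1) > f(x2) => keep [-1.6735, 1.0000]
Step 3: [-1.6735, 1.0000], x1=-0.6522 (f=0.1210), x2=-0.0213 (f=0.9579); f(x1) < f(x2) => keep [-1.6735, -0.0213]
Final interval: [-1.6735, -0.0213]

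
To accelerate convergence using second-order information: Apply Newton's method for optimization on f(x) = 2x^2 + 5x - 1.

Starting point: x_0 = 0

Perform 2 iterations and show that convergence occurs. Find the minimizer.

f(x) = 2x^2 + 5x - 1, f'(x) = 4x + (5), f''(x) = 4
Step 1: f'(0) = 5, x_1 = 0 - 5/4 = -5/4
Step 2: f'(-5/4) = 0, x_2 = -5/4 (converged)
Newton's method converges in 1 step for quadratics.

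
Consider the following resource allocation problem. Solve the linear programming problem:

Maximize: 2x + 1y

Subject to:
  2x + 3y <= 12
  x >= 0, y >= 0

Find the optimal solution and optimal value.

The feasible region has vertices at [(0, 0), (6, 0), (0, 4)].
Checking objective 2x + 1y at each vertex:
  (0, 0): 2*0 + 1*0 = 0
  (6, 0): 2*6 + 1*0 = 12
  (0, 4): 2*0 + 1*4 = 4
Maximum is 12 at (6, 0).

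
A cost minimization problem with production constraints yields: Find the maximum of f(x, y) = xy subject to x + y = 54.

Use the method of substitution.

Substitute y = 54 - x into f(x,y) = xy:
g(x) = x(54 - x) = 54x - x^2
g'(x) = 54 - 2x = 0  =>  x = 27
y = 54 - 27 = 27
Maximum value = 27 * 27 = 729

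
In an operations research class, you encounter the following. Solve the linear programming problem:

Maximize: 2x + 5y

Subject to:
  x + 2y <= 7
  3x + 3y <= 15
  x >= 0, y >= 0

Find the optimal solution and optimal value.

Feasible vertices: (0, 0), (0, 7/2), (3, 2), (5, 0)
Objective 2x + 5y at each:
  (0, 0): 0
  (0, 7/2): 35/2
  (3, 2): 16
  (5, 0): 10
Maximum is 35/2 at (0, 7/2).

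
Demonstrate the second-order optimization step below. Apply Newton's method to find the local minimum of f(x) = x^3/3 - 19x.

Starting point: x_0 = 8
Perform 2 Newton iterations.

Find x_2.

f(x) = x^3/3 - 19x
f'(x) = x^2 - 19, f''(x) = 2x
Newton update: x_{n+1} = x_n - (x_n^2 - 19)/(2*x_n)
Step 1: x_0 = 8, f'=45, f''=16, x_1 = 83/16
Step 2: x_1 = 83/16, f'=2025/256, f''=83/8, x_2 = 11753/2656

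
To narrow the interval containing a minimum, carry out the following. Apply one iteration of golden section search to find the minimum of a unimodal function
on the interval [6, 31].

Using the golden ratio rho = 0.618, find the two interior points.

Golden section search on [6, 31].
Golden ratio rho = 0.618 (approx).
Interior points:
  x_1 = 6 + (1-0.618)*25 = 15.5500
  x_2 = 6 + 0.618*25 = 21.4500
Compare f(x_1) and f(x_2) to determine which subinterval to keep.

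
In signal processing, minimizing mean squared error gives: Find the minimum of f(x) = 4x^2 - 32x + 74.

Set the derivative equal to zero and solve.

f(x) = 4x^2 - 32x + 74
f'(x) = 8x + (-32) = 0
x = 32/8 = 4
f(4) = 10
Since f''(x) = 8 > 0, this is a minimum.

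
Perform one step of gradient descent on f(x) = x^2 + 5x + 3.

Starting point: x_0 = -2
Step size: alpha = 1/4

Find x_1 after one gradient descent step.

f(x) = x^2 + 5x + 3
f'(x) = 2x + 5
f'(-2) = 2*-2 + (5) = 1
x_1 = x_0 - alpha * f'(x_0) = -2 - 1/4 * 1 = -9/4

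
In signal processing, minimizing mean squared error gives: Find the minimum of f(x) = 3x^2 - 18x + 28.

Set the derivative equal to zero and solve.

f(x) = 3x^2 - 18x + 28
f'(x) = 6x + (-18) = 0
x = 18/6 = 3
f(3) = 1
Since f''(x) = 6 > 0, this is a minimum.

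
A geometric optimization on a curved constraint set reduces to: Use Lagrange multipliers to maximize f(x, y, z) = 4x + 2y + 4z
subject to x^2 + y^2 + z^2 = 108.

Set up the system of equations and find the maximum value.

Lagrange conditions: 4 = 2*lambda*x, 2 = 2*lambda*y, 4 = 2*lambda*z
So x:4 = y:2 = z:4, i.e. x = 4t, y = 2t, z = 4t
Constraint: t^2*(4^2 + 2^2 + 4^2) = 108
  t^2 * 36 = 108  =>  t = sqrt(3)
Maximum = 4*4t + 2*2t + 4*4t = 36*sqrt(3) = sqrt(3888)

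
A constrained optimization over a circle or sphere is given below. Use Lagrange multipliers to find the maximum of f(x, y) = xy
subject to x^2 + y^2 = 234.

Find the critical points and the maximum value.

Lagrange conditions: y = 2*lambda*x and x = 2*lambda*y
If x = 0 then y = 0, violating the constraint, so x, y != 0.
Dividing: y/x = x/y => x^2 = y^2 => y = x or y = -x
Constraint: 2x^2 = 234 => x^2 = 117 => x = +/-sqrt(117)
Critical points: (sqrt(117), sqrt(117)), (-sqrt(117), -sqrt(117)), (sqrt(117), -sqrt(117)), (-sqrt(117), sqrt(117))
  y = x:  xy = x^2 = 117  at (sqrt(117), sqrt(117)) and (-sqrt(117), -sqrt(117))
  y = -x: xy = -x^2 = -117 at (sqrt(117), -sqrt(117)) and (-sqrt(117), sqrt(117))
Maximum xy = 117 at (sqrt(117), sqrt(117)) and (-sqrt(117), -sqrt(117))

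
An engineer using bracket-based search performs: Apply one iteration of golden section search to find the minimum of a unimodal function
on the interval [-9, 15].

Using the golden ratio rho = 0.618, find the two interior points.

Golden section search on [-9, 15].
Golden ratio rho = 0.618 (approx).
Interior points:
  x_1 = -9 + (1-0.618)*24 = 0.1680
  x_2 = -9 + 0.618*24 = 5.8320
Compare f(x_1) and f(x_2) to determine which subinterval to keep.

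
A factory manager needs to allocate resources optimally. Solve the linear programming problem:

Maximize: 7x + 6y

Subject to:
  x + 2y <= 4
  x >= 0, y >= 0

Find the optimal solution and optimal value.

The feasible region has vertices at [(0, 0), (4, 0), (0, 2)].
Checking objective 7x + 6y at each vertex:
  (0, 0): 7*0 + 6*0 = 0
  (4, 0): 7*4 + 6*0 = 28
  (0, 2): 7*0 + 6*2 = 12
Maximum is 28 at (4, 0).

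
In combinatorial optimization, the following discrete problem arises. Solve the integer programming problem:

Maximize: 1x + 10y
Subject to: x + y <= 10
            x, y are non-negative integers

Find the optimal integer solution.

Objective: 1x + 10y, constraint: x + y <= 10
Coefficient of y is 10 > coefficient of x is 1, so allocate the entire budget to y.
Optimal: x = 0, y = 10, value = 100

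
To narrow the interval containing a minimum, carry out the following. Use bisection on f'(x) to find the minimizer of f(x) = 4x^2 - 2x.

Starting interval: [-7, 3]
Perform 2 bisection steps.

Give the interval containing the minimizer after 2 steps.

Finding critical point of f(x) = 4x^2 - 2x using bisection on f'(x) = 8x + -2.
f'(x) = 0 when x = 1/4.
Starting interval: [-7, 3]
Step 1: mid = -2, f'(mid) = -18, new interval = [-2, 3]
Step 2: mid = 1/2, f'(mid) = 2, new interval = [-2, 1/2]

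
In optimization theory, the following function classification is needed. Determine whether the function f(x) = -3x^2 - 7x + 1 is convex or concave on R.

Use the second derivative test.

f(x) = -3x^2 - 7x + 1
f'(x) = -6x - 7
f''(x) = -6
Since f''(x) = -6 < 0 for all x, f is concave on R.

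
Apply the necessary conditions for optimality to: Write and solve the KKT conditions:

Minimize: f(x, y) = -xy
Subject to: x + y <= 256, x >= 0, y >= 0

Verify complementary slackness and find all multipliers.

Problem: min -xy s.t. x + y <= 256 (multiplier lambda), x >= 0 (mu_x), y >= 0 (mu_y)
KKT stationarity: -y + lambda - mu_x = 0, -x + lambda - mu_y = 0, with lambda, mu_x, mu_y >= 0
Complementary slackness: lambda*(x + y - 256) = 0, mu_x*x = 0, mu_y*y = 0
If lambda = 0: y = -mu_x <= 0 and x = -mu_y <= 0 force x = y = 0 with f = 0; but x = y = 128 is feasible with f = -16384 < 0, so this is not the minimum. Hence lambda > 0 and x + y = 256.
Try x > 0, y > 0 (so mu_x = mu_y = 0): y = lambda, x = lambda => x = y = lambda
x + y = 256 => 2*lambda = 256 => lambda = 128
x* = y* = 128 > 0, consistent with mu_x = mu_y = 0.
(Any feasible point with x = 0 or y = 0 has f = 0 > -16384, so the minimum is not on those boundaries.)
min(-xy) = -16384 (i.e. max xy = 16384)
Multipliers: lambda = 128, mu_x = 0, mu_y = 0
Complementary slackness: lambda*(x + y - 256) = 128*(128 + 128 - 256) = 0, mu_x*x = 0*128 = 0, mu_y*y = 0*128 = 0. Satisfied.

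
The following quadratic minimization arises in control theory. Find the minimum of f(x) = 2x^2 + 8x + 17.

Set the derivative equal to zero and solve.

f(x) = 2x^2 + 8x + 17
f'(x) = 4x + (8) = 0
x = -8/4 = -2
f(-2) = 9
Since f''(x) = 4 > 0, this is a minimum.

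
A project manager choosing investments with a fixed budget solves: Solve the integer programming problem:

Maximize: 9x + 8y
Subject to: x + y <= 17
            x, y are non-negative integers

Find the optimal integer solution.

Objective: 9x + 8y, constraint: x + y <= 17
Coefficient of x is 9 >= coefficient of y is 8, so allocate the entire budget to x.
Optimal: x = 17, y = 0, value = 153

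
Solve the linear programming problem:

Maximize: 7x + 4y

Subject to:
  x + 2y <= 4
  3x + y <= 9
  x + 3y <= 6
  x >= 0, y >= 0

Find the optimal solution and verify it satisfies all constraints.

Feasible vertices: (0, 0), (0, 2), (14/5, 3/5), (3, 0)
Objective 7x + 4y at each vertex:
  (0, 0): 0
  (0, 2): 8
  (14/5, 3/5): 22
  (3, 0): 21
Maximum is 22 at (14/5, 3/5).
Verify constraints at (x, y) = (14/5, 3/5):
  1*(14/5) + 2*(3/5) = 4 <= 4 (active)
  3*(14/5) + 1*(3/5) = 9 <= 9 (active)
  1*(14/5) + 3*(3/5) = 23/5 <= 6
  x = 14/5 >= 0, y = 3/5 >= 0. All constraints satisfied.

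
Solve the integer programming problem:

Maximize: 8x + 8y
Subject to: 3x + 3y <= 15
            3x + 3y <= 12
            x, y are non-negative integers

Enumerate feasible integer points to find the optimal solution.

Constraint 1: 3x + 3y <= 15
Constraint 2: 3x + 3y <= 12
Feasible x range (need y >= 0): 0 <= x <= min(15/3, 12/3) => x in {0, ..., 4}.
Enumerate feasible integer points row by row (the coefficient of y is 8 > 0, so for each x the largest feasible y gives the best value):
  x = 0: y <= min((15 - 3*0)/3, (12 - 3*0)/3) => y in {0, ..., 4}; best 8*0 + 8*4 = 32
  x = 1: y <= min((15 - 3*1)/3, (12 - 3*1)/3) => y in {0, ..., 3}; best 8*1 + 8*3 = 32
  x = 2: y <= min((15 - 3*2)/3, (12 - 3*2)/3) => y in {0, ..., 2}; best 8*2 + 8*2 = 32
  x = 3: y <= min((15 - 3*3)/3, (12 - 3*3)/3) => y in {0, ..., 1}; best 8*3 + 8*1 = 32
  x = 4: y <= min((15 - 3*4)/3, (12 - 3*4)/3) => y in {0}; best 8*4 + 8*0 = 32
The maximum 8x + 8y = 32 is achieved at x = 0, y = 4.
(The same value 32 is also attained at (1, 3), (2, 2), (3, 1), (4, 0).)
Check: 3*0 + 3*4 = 12 <= 15 and 3*0 + 3*4 = 12 <= 12.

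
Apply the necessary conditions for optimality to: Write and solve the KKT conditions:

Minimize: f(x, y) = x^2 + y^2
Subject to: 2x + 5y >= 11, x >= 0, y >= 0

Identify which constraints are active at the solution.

KKT conditions for min x^2 + y^2 s.t. 2x + 5y >= 11, x >= 0, y >= 0:
Stationarity: 2x = mu*2 + mu_x, 2y = mu*5 + mu_y, with mu, mu_x, mu_y >= 0
Complementary slackness: mu*(2x + 5y - 11) = 0, mu_x*x = 0, mu_y*y = 0
(0, 0) is infeasible (2*0 + 5*0 < 11), so if mu = 0 stationarity would force x = mu_x/2 >= 0, y = mu_y/2 >= 0 with mu_x*x = mu_y*y = 0, i.e. x = y = 0: contradiction. Hence mu > 0 and 2x + 5y = 11 is active.
Try x > 0, y > 0 (so mu_x = mu_y = 0): x = 2*mu/2, y = 5*mu/2
Substitute: 2*(2*mu/2) + 5*(5*mu/2) = 11
  mu*29/2 = 11 => mu = 22/29
x* = 22/29 > 0, y* = 55/29 > 0, consistent with mu_x = mu_y = 0.
f is convex and the constraints are linear, so this KKT point is the global minimum.
f* = 121/29
Active constraints: 2x + 5y >= 11 (holds with equality, mu = 22/29 > 0); x >= 0 and y >= 0 are inactive (mu_x = mu_y = 0).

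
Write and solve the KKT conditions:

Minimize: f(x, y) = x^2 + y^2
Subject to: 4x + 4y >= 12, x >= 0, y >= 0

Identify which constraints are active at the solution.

KKT conditions for min x^2 + y^2 s.t. 4x + 4y >= 12, x >= 0, y >= 0:
Stationarity: 2x = mu*4 + mu_x, 2y = mu*4 + mu_y, with mu, mu_x, mu_y >= 0
Complementary slackness: mu*(4x + 4y - 12) = 0, mu_x*x = 0, mu_y*y = 0
(0, 0) is infeasible (4*0 + 4*0 < 12), so if mu = 0 stationarity would force x = mu_x/2 >= 0, y = mu_y/2 >= 0 with mu_x*x = mu_y*y = 0, i.e. x = y = 0: contradiction. Hence mu > 0 and 4x + 4y = 12 is active.
Try x > 0, y > 0 (so mu_x = mu_y = 0): x = 4*mu/2, y = 4*mu/2
Substitute: 4*(4*mu/2) + 4*(4*mu/2) = 12
  mu*32/2 = 12 => mu = 3/4
x* = 3/2 > 0, y* = 3/2 > 0, consistent with mu_x = mu_y = 0.
f is convex and the constraints are linear, so this KKT point is the global minimum.
f* = 9/2
Active constraints: 4x + 4y >= 12 (holds with equality, mu = 3/4 > 0); x >= 0 and y >= 0 are inactive (mu_x = mu_y = 0).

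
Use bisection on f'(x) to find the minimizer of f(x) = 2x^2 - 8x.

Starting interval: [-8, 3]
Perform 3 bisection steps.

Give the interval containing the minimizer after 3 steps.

Finding critical point of f(x) = 2x^2 - 8x using bisection on f'(x) = 4x + -8.
f'(x) = 0 when x = 2.
Starting interval: [-8, 3]
Step 1: mid = -5/2, f'(mid) = -18, new interval = [-5/2, 3]
Step 2: mid = 1/4, f'(mid) = -7, new interval = [1/4, 3]
Step 3: mid = 13/8, f'(mid) = -3/2, new interval = [13/8, 3]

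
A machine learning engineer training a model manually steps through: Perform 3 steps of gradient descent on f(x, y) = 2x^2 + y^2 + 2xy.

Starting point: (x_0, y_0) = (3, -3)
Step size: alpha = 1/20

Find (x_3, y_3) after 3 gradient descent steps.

f(x,y) = 2x^2 + y^2 + 2xy
grad_x = 4x + 2y, grad_y = 2y + 2x
Step 1: grad = (6, 0), (27/10, -3)
Step 2: grad = (24/5, -3/5), (123/50, -297/100)
Step 3: grad = (39/10, -51/50), (453/200, -2919/1000)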